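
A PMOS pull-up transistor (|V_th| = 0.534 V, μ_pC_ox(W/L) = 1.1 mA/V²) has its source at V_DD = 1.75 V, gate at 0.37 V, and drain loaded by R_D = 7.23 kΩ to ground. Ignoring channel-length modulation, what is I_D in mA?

I_D = 0.206 mA

V_SG = V_DD − V_G = 1.75 − 0.37 = 1.38 V, so V_ov = 1.38 − 0.534 = 0.846 V.
Assume saturation: I_D = ½ k_p V_ov² = 0.5 × 1.1 × 0.846² = 0.394 mA, giving V_SD = V_DD − I_D R_D = 1.75 − 0.394 × 7.23 = -1.1 V.
But -1.1 V < V_ov = 0.846 V, so the device is actually in triode.
In triode I_D = k_p[V_ov V_SD − ½ V_SD²] and I_D = (V_DD − V_SD)/R_D. Equating: 3.98 V_SD² − 7.728 V_SD + 1.75 = 0, giving V_SD = 0.262 V (the root below V_ov).
I_D = (1.75 − 0.262) / 7.23 = 0.206 mA.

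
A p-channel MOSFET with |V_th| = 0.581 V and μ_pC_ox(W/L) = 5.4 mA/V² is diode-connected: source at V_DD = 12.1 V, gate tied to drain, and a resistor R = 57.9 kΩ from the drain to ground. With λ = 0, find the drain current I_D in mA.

I_D = 0.194 mA

With gate tied to drain, V_SG = V_SD ≥ V_SG − |V_th|, so the device is in saturation.
KCL at the drain: ½ k_p (V_SG − |V_th|)² = (V_DD − V_SG)/R.
Let x = V_SG − 0.581. Then 156 x² + x − 11.52 = 0, giving x = 0.268 V (positive root), so V_SG = 0.849 V.
I_D = (V_DD − V_SG)/R = (12.1 − 0.849) / 57.9 = 0.194 mA.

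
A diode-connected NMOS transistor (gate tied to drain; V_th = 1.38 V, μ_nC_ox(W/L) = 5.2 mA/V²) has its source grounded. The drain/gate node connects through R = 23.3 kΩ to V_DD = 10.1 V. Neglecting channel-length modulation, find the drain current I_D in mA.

With gate tied to drain, V_GS = V_DS ≥ V_GS − V_th, so the device is in saturation.
KCL at the drain: ½ k_n (V_GS − V_th)² = (V_DD − V_GS)/R.
Let x = V_GS − 1.38. Then 60.6 x² + x − 8.72 = 0, giving x = 0.371 V (positive root), so V_GS = 1.75 V.
I_D = (V_DD − V_GS)/R = (10.1 − 1.75) / 23.3 = 0.358 mA.

I_D = 0.358 mA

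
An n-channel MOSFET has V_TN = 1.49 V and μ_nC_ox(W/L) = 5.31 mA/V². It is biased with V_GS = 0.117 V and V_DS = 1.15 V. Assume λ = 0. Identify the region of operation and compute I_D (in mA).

Cutoff; I_D = 0 mA

V_GS = 0.117 V < V_TN = 1.49 V, so the transistor is in cutoff.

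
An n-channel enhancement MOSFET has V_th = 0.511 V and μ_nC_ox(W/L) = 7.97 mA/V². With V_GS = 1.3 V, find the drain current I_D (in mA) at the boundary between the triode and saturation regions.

At the boundary V_DS = V_ov = V_GS − V_th = 1.3 − 0.511 = 0.789 V.
I_D = ½ k_n V_ov² = 0.5 × 7.97 × 0.789² = 2.48 mA.

I_D = 2.48 mA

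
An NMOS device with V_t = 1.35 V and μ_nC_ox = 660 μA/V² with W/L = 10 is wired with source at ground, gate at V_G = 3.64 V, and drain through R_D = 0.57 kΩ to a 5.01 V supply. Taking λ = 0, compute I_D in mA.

V_GS = V_G = 3.64 V, so V_ov = 3.64 − 1.35 = 2.29 V.
k_n = μ_nC_ox · (W/L) = 6.6 mA/V².
Assume saturation: I_D = ½ k_n V_ov² = 0.5 × 6.6 × 2.29² = 17.3 mA, giving V_DS = V_DD − I_D R_D = 5.01 − 17.3 × 0.57 = -4.85 V.
But -4.85 V < V_ov = 2.29 V, so the device is actually in triode.
In triode I_D = k_n[V_ov V_DS − ½ V_DS²] and I_D = (V_DD − V_DS)/R_D. Equating: 1.88 V_DS² − 9.615 V_DS + 5.01 = 0, giving V_DS = 0.589 V (the root below V_ov).
I_D = (5.01 − 0.589) / 0.57 = 7.76 mA.

I_D = 7.76 mA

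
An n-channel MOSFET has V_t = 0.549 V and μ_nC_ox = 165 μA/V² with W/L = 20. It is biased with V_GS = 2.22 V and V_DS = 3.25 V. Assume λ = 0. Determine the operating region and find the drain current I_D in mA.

Saturation; I_D = 4.61 mA

k_n = μ_nC_ox · (W/L) = 3.3 mA/V².
V_ov = V_GS − V_t = 2.22 − 0.549 = 1.67 V.
Since V_DS = 3.25 V ≥ V_ov = 1.67 V, the device is in saturation.
I_D = ½ k_n V_ov² = 0.5 × 3.3 × 1.67² = 4.61 mA.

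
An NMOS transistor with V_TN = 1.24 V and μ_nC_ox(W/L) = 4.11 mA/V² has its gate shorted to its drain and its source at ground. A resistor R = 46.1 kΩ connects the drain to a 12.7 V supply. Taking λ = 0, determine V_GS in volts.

With gate tied to drain, V_GS = V_DS ≥ V_GS − V_TN, so the device is in saturation.
KCL at the drain: ½ k_n (V_GS − V_TN)² = (V_DD − V_GS)/R.
Let x = V_GS − 1.24. Then 94.7 x² + x − 11.46 = 0, giving x = 0.343 V (positive root), so V_GS = 1.58 V.
I_D = (V_DD − V_GS)/R = (12.7 − 1.58) / 46.1 = 0.241 mA.

V_GS = 1.58 V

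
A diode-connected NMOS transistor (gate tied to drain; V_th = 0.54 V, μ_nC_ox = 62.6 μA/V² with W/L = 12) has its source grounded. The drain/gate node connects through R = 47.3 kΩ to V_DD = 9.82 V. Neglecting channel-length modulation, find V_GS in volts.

With gate tied to drain, V_GS = V_DS ≥ V_GS − V_th, so the device is in saturation.
k_n = μ_nC_ox · (W/L) = 0.7512 mA/V².
KCL at the drain: ½ k_n (V_GS − V_th)² = (V_DD − V_GS)/R.
Let x = V_GS − 0.54. Then 17.8 x² + x − 9.28 = 0, giving x = 0.695 V (positive root), so V_GS = 1.24 V.
I_D = (V_DD − V_GS)/R = (9.82 − 1.24) / 47.3 = 0.181 mA.

V_GS = 1.24 V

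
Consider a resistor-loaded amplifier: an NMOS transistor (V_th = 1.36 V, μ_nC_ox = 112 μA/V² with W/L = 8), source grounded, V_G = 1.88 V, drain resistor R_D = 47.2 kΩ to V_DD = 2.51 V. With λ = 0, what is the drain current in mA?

I_D = 0.0506 mA

V_GS = V_G = 1.88 V, so V_ov = 1.88 − 1.36 = 0.52 V.
k_n = μ_nC_ox · (W/L) = 0.896 mA/V².
Assume saturation: I_D = ½ k_n V_ov² = 0.5 × 0.896 × 0.52² = 0.121 mA, giving V_DS = V_DD − I_D R_D = 2.51 − 0.121 × 47.2 = -3.21 V.
But -3.21 V < V_ov = 0.52 V, so the device is actually in triode.
In triode I_D = k_n[V_ov V_DS − ½ V_DS²] and I_D = (V_DD − V_DS)/R_D. Equating: 21.1 V_DS² − 22.99 V_DS + 2.51 = 0, giving V_DS = 0.123 V (the root below V_ov).
I_D = (2.51 − 0.123) / 47.2 = 0.0506 mA.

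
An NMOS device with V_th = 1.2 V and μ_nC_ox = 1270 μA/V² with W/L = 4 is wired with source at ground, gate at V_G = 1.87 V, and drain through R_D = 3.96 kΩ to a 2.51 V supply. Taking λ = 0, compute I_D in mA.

V_GS = V_G = 1.87 V, so V_ov = 1.87 − 1.2 = 0.67 V.
k_n = μ_nC_ox · (W/L) = 5.08 mA/V².
Assume saturation: I_D = ½ k_n V_ov² = 0.5 × 5.08 × 0.67² = 1.14 mA, giving V_DS = V_DD − I_D R_D = 2.51 − 1.14 × 3.96 = -2.01 V.
But -2.01 V < V_ov = 0.67 V, so the device is actually in triode.
In triode I_D = k_n[V_ov V_DS − ½ V_DS²] and I_D = (V_DD − V_DS)/R_D. Equating: 10.1 V_DS² − 14.48 V_DS + 2.51 = 0, giving V_DS = 0.202 V (the root below V_ov).
I_D = (2.51 − 0.202) / 3.96 = 0.583 mA.

I_D = 0.583 mA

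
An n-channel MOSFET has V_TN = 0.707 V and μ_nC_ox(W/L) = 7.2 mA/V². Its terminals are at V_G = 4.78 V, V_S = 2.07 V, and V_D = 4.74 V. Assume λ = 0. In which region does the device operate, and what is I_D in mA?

Saturation; I_D = 14.4 mA

V_GS = V_G − V_S = 4.78 − 2.07 = 2.71 V; V_DS = V_D − V_S = 4.74 − 2.07 = 2.67 V.
V_ov = V_GS − V_TN = 2.71 − 0.707 = 2 V.
Since V_DS = 2.67 V ≥ V_ov = 2 V, the device is in saturation.
I_D = ½ k_n V_ov² = 0.5 × 7.2 × 2² = 14.4 mA.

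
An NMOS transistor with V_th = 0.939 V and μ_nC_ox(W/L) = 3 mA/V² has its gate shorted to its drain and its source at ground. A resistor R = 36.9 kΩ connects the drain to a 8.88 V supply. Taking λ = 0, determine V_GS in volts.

V_GS = 1.31 V

With gate tied to drain, V_GS = V_DS ≥ V_GS − V_th, so the device is in saturation.
KCL at the drain: ½ k_n (V_GS − V_th)² = (V_DD − V_GS)/R.
Let x = V_GS − 0.939. Then 55.3 x² + x − 7.941 = 0, giving x = 0.37 V (positive root), so V_GS = 1.31 V.
I_D = (V_DD − V_GS)/R = (8.88 − 1.31) / 36.9 = 0.205 mA.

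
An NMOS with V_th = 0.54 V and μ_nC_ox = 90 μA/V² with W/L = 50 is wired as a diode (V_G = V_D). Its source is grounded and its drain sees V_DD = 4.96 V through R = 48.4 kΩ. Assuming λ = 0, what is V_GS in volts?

With gate tied to drain, V_GS = V_DS ≥ V_GS − V_th, so the device is in saturation.
k_n = μ_nC_ox · (W/L) = 4.5 mA/V².
KCL at the drain: ½ k_n (V_GS − V_th)² = (V_DD − V_GS)/R.
Let x = V_GS − 0.54. Then 109 x² + x − 4.42 = 0, giving x = 0.197 V (positive root), so V_GS = 0.737 V.
I_D = (V_DD − V_GS)/R = (4.96 − 0.737) / 48.4 = 0.0873 mA.

V_GS = 0.737 V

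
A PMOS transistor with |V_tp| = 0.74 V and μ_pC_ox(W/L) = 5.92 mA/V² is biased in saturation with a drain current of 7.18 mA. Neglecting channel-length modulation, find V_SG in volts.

In saturation I_D = ½ k_p (V_SG − |V_tp|)², so V_SG − |V_tp| = √(2 I_D / k_p) = √(2 × 7.18 / 5.92) = 1.56 V.
V_SG = 0.74 + 1.56 = 2.3 V.

V_SG = 2.30 V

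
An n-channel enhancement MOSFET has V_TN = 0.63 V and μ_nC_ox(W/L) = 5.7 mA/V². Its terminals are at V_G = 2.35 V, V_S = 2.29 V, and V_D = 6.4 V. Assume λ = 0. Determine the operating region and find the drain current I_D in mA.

V_GS = V_G − V_S = 2.35 − 2.29 = 0.06 V; V_DS = V_D − V_S = 6.4 − 2.29 = 4.11 V.
V_GS = 0.06 V < V_TN = 0.63 V, so the transistor is in cutoff.

Cutoff; I_D = 0 mA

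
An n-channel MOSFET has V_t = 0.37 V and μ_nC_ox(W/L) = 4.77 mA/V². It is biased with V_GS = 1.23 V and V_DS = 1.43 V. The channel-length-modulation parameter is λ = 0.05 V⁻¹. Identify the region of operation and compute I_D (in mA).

V_ov = V_GS − V_t = 1.23 − 0.37 = 0.86 V.
Since V_DS = 1.43 V ≥ V_ov = 0.86 V, the device is in saturation.
I_D = ½ k_n V_ov² (1 + λ V_DS) = 0.5 × 4.77 × 0.86² × (1 + 0.05 × 1.43) = 1.89 mA.

Saturation; I_D = 1.89 mA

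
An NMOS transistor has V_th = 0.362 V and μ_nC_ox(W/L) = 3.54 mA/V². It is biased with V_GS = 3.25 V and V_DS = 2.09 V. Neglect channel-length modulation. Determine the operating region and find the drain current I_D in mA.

Triode; I_D = 13.6 mA

V_ov = V_GS − V_th = 3.25 − 0.362 = 2.89 V.
Since V_DS = 2.09 V < V_ov = 2.89 V, the device is in the triode region.
I_D = k_n [V_ov · V_DS − ½ V_DS²] = 3.54 × [2.89 × 2.09 − 0.5 × 2.09²] = 13.6 mA.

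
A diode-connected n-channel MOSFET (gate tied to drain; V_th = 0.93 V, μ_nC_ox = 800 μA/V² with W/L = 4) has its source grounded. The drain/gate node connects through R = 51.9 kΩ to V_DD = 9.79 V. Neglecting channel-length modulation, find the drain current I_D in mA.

With gate tied to drain, V_GS = V_DS ≥ V_GS − V_th, so the device is in saturation.
k_n = μ_nC_ox · (W/L) = 3.2 mA/V².
KCL at the drain: ½ k_n (V_GS − V_th)² = (V_DD − V_GS)/R.
Let x = V_GS − 0.93. Then 83 x² + x − 8.86 = 0, giving x = 0.321 V (positive root), so V_GS = 1.25 V.
I_D = (V_DD − V_GS)/R = (9.79 − 1.25) / 51.9 = 0.165 mA.

I_D = 0.165 mA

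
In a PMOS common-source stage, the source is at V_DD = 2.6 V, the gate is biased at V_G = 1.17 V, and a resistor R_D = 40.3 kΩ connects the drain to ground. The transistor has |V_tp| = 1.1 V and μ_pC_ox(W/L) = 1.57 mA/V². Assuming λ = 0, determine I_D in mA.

I_D = 0.0607 mA

V_SG = V_DD − V_G = 2.6 − 1.17 = 1.43 V, so V_ov = 1.43 − 1.1 = 0.33 V.
Assume saturation: I_D = ½ k_p V_ov² = 0.5 × 1.57 × 0.33² = 0.0855 mA, giving V_SD = V_DD − I_D R_D = 2.6 − 0.0855 × 40.3 = -0.845 V.
But -0.845 V < V_ov = 0.33 V, so the device is actually in triode.
In triode I_D = k_p[V_ov V_SD − ½ V_SD²] and I_D = (V_DD − V_SD)/R_D. Equating: 31.6 V_SD² − 21.88 V_SD + 2.6 = 0, giving V_SD = 0.152 V (the root below V_ov).
I_D = (2.6 − 0.152) / 40.3 = 0.0607 mA.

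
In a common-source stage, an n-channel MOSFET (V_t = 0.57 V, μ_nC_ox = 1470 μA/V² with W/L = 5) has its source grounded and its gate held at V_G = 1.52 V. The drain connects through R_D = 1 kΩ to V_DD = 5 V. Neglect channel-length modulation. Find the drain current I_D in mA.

I_D = 3.32 mA

V_GS = V_G = 1.52 V, so V_ov = 1.52 − 0.57 = 0.95 V.
k_n = μ_nC_ox · (W/L) = 7.35 mA/V².
Assume saturation: I_D = ½ k_n V_ov² = 0.5 × 7.35 × 0.95² = 3.32 mA, giving V_DS = V_DD − I_D R_D = 5 − 3.32 × 1 = 1.68 V.
V_DS = 1.68 V ≥ V_ov = 0.95 V, confirming saturation.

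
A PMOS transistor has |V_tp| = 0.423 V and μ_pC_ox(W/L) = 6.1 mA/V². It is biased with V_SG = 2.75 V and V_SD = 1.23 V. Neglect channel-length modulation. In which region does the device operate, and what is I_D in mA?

Triode; I_D = 12.8 mA

V_ov = V_SG − |V_tp| = 2.75 − 0.423 = 2.33 V.
Since V_SD = 1.23 V < V_ov = 2.33 V, the device is in the triode region.
I_D = k_p [V_ov · V_SD − ½ V_SD²] = 6.1 × [2.33 × 1.23 − 0.5 × 1.23²] = 12.8 mA.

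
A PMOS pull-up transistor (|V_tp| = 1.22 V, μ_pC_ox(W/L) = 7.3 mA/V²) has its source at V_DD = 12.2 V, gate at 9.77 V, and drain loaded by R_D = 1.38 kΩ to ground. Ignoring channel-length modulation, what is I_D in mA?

V_SG = V_DD − V_G = 12.2 − 9.77 = 2.43 V, so V_ov = 2.43 − 1.22 = 1.21 V.
Assume saturation: I_D = ½ k_p V_ov² = 0.5 × 7.3 × 1.21² = 5.34 mA, giving V_SD = V_DD − I_D R_D = 12.2 − 5.34 × 1.38 = 4.83 V.
V_SD = 4.83 V ≥ V_ov = 1.21 V, confirming saturation.

I_D = 5.34 mA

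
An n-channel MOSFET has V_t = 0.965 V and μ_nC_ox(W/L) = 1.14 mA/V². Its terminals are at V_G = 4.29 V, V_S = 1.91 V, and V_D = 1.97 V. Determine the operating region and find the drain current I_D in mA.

V_GS = V_G − V_S = 4.29 − 1.91 = 2.38 V; V_DS = V_D − V_S = 1.97 − 1.91 = 0.06 V.
V_ov = V_GS − V_t = 2.38 − 0.965 = 1.42 V.
Since V_DS = 0.06 V < V_ov = 1.42 V, the device is in the triode region.
I_D = k_n [V_ov · V_DS − ½ V_DS²] = 1.14 × [1.42 × 0.06 − 0.5 × 0.06²] = 0.0947 mA.

Triode; I_D = 0.0947 mA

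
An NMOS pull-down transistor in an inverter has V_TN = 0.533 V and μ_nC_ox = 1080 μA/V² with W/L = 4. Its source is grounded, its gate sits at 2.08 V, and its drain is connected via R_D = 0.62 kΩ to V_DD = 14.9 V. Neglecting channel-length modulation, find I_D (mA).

I_D = 5.17 mA

V_GS = V_G = 2.08 V, so V_ov = 2.08 − 0.533 = 1.55 V.
k_n = μ_nC_ox · (W/L) = 4.32 mA/V².
Assume saturation: I_D = ½ k_n V_ov² = 0.5 × 4.32 × 1.55² = 5.17 mA, giving V_DS = V_DD − I_D R_D = 14.9 − 5.17 × 0.62 = 11.7 V.
V_DS = 11.7 V ≥ V_ov = 1.55 V, confirming saturation.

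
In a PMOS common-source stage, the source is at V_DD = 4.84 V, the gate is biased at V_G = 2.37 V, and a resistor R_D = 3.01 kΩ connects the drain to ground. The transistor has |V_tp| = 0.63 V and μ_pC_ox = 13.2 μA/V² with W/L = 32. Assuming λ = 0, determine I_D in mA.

I_D = 0.715 mA

V_SG = V_DD − V_G = 4.84 − 2.37 = 2.47 V, so V_ov = 2.47 − 0.63 = 1.84 V.
k_p = μ_pC_ox · (W/L) = 0.4224 mA/V².
Assume saturation: I_D = ½ k_p V_ov² = 0.5 × 0.4224 × 1.84² = 0.715 mA, giving V_SD = V_DD − I_D R_D = 4.84 − 0.715 × 3.01 = 2.69 V.
V_SD = 2.69 V ≥ V_ov = 1.84 V, confirming saturation.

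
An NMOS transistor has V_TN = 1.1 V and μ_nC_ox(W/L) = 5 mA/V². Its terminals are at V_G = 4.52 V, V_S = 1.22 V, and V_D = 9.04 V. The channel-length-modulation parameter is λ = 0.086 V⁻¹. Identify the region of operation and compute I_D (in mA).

V_GS = V_G − V_S = 4.52 − 1.22 = 3.3 V; V_DS = V_D − V_S = 9.04 − 1.22 = 7.82 V.
V_ov = V_GS − V_TN = 3.3 − 1.1 = 2.2 V.
Since V_DS = 7.82 V ≥ V_ov = 2.2 V, the device is in saturation.
I_D = ½ k_n V_ov² (1 + λ V_DS) = 0.5 × 5 × 2.2² × (1 + 0.086 × 7.82) = 20.2 mA.

Saturation; I_D = 20.2 mA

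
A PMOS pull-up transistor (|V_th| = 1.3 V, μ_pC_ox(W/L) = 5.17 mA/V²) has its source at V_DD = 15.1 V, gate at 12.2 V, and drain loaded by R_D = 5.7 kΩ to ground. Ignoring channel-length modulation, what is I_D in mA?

I_D = 2.59 mA

V_SG = V_DD − V_G = 15.1 − 12.2 = 2.9 V, so V_ov = 2.9 − 1.3 = 1.6 V.
Assume saturation: I_D = ½ k_p V_ov² = 0.5 × 5.17 × 1.6² = 6.62 mA, giving V_SD = V_DD − I_D R_D = 15.1 − 6.62 × 5.7 = -22.6 V.
But -22.6 V < V_ov = 1.6 V, so the device is actually in triode.
In triode I_D = k_p[V_ov V_SD − ½ V_SD²] and I_D = (V_DD − V_SD)/R_D. Equating: 14.7 V_SD² − 48.15 V_SD + 15.1 = 0, giving V_SD = 0.351 V (the root below V_ov).
I_D = (15.1 − 0.351) / 5.7 = 2.59 mA.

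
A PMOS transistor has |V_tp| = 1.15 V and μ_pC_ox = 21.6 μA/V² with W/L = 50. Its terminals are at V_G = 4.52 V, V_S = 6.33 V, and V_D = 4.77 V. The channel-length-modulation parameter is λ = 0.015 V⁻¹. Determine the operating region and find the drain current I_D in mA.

Saturation; I_D = 0.241 mA

V_SG = V_S − V_G = 6.33 − 4.52 = 1.81 V; V_SD = V_S − V_D = 6.33 − 4.77 = 1.56 V.
k_p = μ_pC_ox · (W/L) = 1.08 mA/V².
V_ov = V_SG − |V_tp| = 1.81 − 1.15 = 0.66 V.
Since V_SD = 1.56 V ≥ V_ov = 0.66 V, the device is in saturation.
I_D = ½ k_p V_ov² (1 + λ V_SD) = 0.5 × 1.08 × 0.66² × (1 + 0.015 × 1.56) = 0.241 mA.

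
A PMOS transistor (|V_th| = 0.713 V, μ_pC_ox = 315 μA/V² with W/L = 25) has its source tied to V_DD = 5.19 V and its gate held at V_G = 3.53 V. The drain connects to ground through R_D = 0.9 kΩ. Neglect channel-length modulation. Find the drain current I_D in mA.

I_D = 3.53 mA

V_SG = V_DD − V_G = 5.19 − 3.53 = 1.66 V, so V_ov = 1.66 − 0.713 = 0.947 V.
k_p = μ_pC_ox · (W/L) = 7.875 mA/V².
Assume saturation: I_D = ½ k_p V_ov² = 0.5 × 7.875 × 0.947² = 3.53 mA, giving V_SD = V_DD − I_D R_D = 5.19 − 3.53 × 0.9 = 2.01 V.
V_SD = 2.01 V ≥ V_ov = 0.947 V, confirming saturation.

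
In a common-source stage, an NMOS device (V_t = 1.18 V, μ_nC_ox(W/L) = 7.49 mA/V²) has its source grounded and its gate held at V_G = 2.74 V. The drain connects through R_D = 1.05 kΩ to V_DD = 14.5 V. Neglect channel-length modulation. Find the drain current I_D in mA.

I_D = 9.11 mA

V_GS = V_G = 2.74 V, so V_ov = 2.74 − 1.18 = 1.56 V.
Assume saturation: I_D = ½ k_n V_ov² = 0.5 × 7.49 × 1.56² = 9.11 mA, giving V_DS = V_DD − I_D R_D = 14.5 − 9.11 × 1.05 = 4.93 V.
V_DS = 4.93 V ≥ V_ov = 1.56 V, confirming saturation.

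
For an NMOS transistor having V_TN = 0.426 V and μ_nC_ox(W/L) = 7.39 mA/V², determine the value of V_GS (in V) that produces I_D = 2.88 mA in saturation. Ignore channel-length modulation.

V_GS = 1.31 V

In saturation I_D = ½ k_n (V_GS − V_TN)², so V_GS − V_TN = √(2 I_D / k_n) = √(2 × 2.88 / 7.39) = 0.883 V.
V_GS = 0.426 + 0.883 = 1.31 V.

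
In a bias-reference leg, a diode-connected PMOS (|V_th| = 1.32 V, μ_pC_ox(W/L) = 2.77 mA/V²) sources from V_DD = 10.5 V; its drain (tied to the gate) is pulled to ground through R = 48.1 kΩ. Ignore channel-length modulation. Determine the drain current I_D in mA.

I_D = 0.183 mA

With gate tied to drain, V_SG = V_SD ≥ V_SG − |V_th|, so the device is in saturation.
KCL at the drain: ½ k_p (V_SG − |V_th|)² = (V_DD − V_SG)/R.
Let x = V_SG − 1.32. Then 66.6 x² + x − 9.18 = 0, giving x = 0.364 V (positive root), so V_SG = 1.68 V.
I_D = (V_DD − V_SG)/R = (10.5 − 1.68) / 48.1 = 0.183 mA.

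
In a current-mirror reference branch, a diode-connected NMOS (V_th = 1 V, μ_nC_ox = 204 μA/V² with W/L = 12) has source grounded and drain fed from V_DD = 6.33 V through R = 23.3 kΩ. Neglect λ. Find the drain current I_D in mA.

With gate tied to drain, V_GS = V_DS ≥ V_GS − V_th, so the device is in saturation.
k_n = μ_nC_ox · (W/L) = 2.448 mA/V².
KCL at the drain: ½ k_n (V_GS − V_th)² = (V_DD − V_GS)/R.
Let x = V_GS − 1. Then 28.5 x² + x − 5.33 = 0, giving x = 0.415 V (positive root), so V_GS = 1.42 V.
I_D = (V_DD − V_GS)/R = (6.33 − 1.42) / 23.3 = 0.211 mA.

I_D = 0.211 mA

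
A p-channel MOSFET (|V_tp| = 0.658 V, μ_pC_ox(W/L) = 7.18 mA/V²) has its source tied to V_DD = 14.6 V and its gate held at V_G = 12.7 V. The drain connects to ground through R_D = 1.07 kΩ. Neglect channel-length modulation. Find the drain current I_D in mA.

V_SG = V_DD − V_G = 14.6 − 12.7 = 1.9 V, so V_ov = 1.9 − 0.658 = 1.24 V.
Assume saturation: I_D = ½ k_p V_ov² = 0.5 × 7.18 × 1.24² = 5.54 mA, giving V_SD = V_DD − I_D R_D = 14.6 − 5.54 × 1.07 = 8.67 V.
V_SD = 8.67 V ≥ V_ov = 1.24 V, confirming saturation.

I_D = 5.54 mA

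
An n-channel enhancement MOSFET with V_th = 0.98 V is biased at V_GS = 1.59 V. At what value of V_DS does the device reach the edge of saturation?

V_DS,sat = 0.610 V

The boundary between triode and saturation is V_DS = V_GS − V_th = V_ov.
V_ov = 1.59 − 0.98 = 0.61 V.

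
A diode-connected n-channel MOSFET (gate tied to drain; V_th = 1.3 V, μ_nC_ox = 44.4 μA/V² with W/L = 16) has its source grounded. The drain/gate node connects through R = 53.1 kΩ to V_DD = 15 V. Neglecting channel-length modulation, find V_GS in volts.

With gate tied to drain, V_GS = V_DS ≥ V_GS − V_th, so the device is in saturation.
k_n = μ_nC_ox · (W/L) = 0.7104 mA/V².
KCL at the drain: ½ k_n (V_GS − V_th)² = (V_DD − V_GS)/R.
Let x = V_GS − 1.3. Then 18.9 x² + x − 13.7 = 0, giving x = 0.826 V (positive root), so V_GS = 2.13 V.
I_D = (V_DD − V_GS)/R = (15 − 2.13) / 53.1 = 0.242 mA.

V_GS = 2.13 V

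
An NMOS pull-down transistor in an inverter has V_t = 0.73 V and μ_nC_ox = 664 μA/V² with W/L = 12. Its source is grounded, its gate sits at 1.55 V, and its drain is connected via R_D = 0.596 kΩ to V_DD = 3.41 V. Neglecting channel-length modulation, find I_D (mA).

V_GS = V_G = 1.55 V, so V_ov = 1.55 − 0.73 = 0.82 V.
k_n = μ_nC_ox · (W/L) = 7.968 mA/V².
Assume saturation: I_D = ½ k_n V_ov² = 0.5 × 7.968 × 0.82² = 2.68 mA, giving V_DS = V_DD − I_D R_D = 3.41 − 2.68 × 0.596 = 1.81 V.
V_DS = 1.81 V ≥ V_ov = 0.82 V, confirming saturation.

I_D = 2.68 mA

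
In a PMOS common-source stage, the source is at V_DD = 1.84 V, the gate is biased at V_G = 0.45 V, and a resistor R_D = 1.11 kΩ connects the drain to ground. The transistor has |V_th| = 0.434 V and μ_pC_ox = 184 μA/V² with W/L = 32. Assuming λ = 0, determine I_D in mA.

I_D = 1.39 mA

V_SG = V_DD − V_G = 1.84 − 0.45 = 1.39 V, so V_ov = 1.39 − 0.434 = 0.956 V.
k_p = μ_pC_ox · (W/L) = 5.888 mA/V².
Assume saturation: I_D = ½ k_p V_ov² = 0.5 × 5.888 × 0.956² = 2.69 mA, giving V_SD = V_DD − I_D R_D = 1.84 − 2.69 × 1.11 = -1.15 V.
But -1.15 V < V_ov = 0.956 V, so the device is actually in triode.
In triode I_D = k_p[V_ov V_SD − ½ V_SD²] and I_D = (V_DD − V_SD)/R_D. Equating: 3.27 V_SD² − 7.248 V_SD + 1.84 = 0, giving V_SD = 0.292 V (the root below V_ov).
I_D = (1.84 − 0.292) / 1.11 = 1.39 mA.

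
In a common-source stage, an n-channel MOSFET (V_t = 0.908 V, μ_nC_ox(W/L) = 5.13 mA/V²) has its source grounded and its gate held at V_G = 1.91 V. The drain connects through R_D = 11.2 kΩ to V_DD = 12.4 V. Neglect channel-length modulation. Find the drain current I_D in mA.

V_GS = V_G = 1.91 V, so V_ov = 1.91 − 0.908 = 1 V.
Assume saturation: I_D = ½ k_n V_ov² = 0.5 × 5.13 × 1² = 2.58 mA, giving V_DS = V_DD − I_D R_D = 12.4 − 2.58 × 11.2 = -16.4 V.
But -16.4 V < V_ov = 1 V, so the device is actually in triode.
In triode I_D = k_n[V_ov V_DS − ½ V_DS²] and I_D = (V_DD − V_DS)/R_D. Equating: 28.7 V_DS² − 58.57 V_DS + 12.4 = 0, giving V_DS = 0.24 V (the root below V_ov).
I_D = (12.4 − 0.24) / 11.2 = 1.09 mA.

I_D = 1.09 mA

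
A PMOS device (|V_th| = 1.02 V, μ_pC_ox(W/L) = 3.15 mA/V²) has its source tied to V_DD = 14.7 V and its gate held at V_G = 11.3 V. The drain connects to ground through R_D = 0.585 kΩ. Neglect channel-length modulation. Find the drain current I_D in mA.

I_D = 8.92 mA

V_SG = V_DD − V_G = 14.7 − 11.3 = 3.4 V, so V_ov = 3.4 − 1.02 = 2.38 V.
Assume saturation: I_D = ½ k_p V_ov² = 0.5 × 3.15 × 2.38² = 8.92 mA, giving V_SD = V_DD − I_D R_D = 14.7 − 8.92 × 0.585 = 9.48 V.
V_SD = 9.48 V ≥ V_ov = 2.38 V, confirming saturation.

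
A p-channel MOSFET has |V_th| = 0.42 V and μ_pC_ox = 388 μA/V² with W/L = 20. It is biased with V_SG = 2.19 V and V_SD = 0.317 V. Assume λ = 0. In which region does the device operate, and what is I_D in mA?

Triode; I_D = 3.96 mA

k_p = μ_pC_ox · (W/L) = 7.76 mA/V².
V_ov = V_SG − |V_th| = 2.19 − 0.42 = 1.77 V.
Since V_SD = 0.317 V < V_ov = 1.77 V, the device is in the triode region.
I_D = k_p [V_ov · V_SD − ½ V_SD²] = 7.76 × [1.77 × 0.317 − 0.5 × 0.317²] = 3.96 mA.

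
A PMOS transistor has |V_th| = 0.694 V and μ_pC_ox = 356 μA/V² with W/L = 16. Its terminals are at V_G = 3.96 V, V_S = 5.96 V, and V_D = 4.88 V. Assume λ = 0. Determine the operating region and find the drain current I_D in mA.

V_SG = V_S − V_G = 5.96 − 3.96 = 2 V; V_SD = V_S − V_D = 5.96 − 4.88 = 1.08 V.
k_p = μ_pC_ox · (W/L) = 5.696 mA/V².
V_ov = V_SG − |V_th| = 2 − 0.694 = 1.31 V.
Since V_SD = 1.08 V < V_ov = 1.31 V, the device is in the triode region.
I_D = k_p [V_ov · V_SD − ½ V_SD²] = 5.696 × [1.31 × 1.08 − 0.5 × 1.08²] = 4.71 mA.

Triode; I_D = 4.71 mA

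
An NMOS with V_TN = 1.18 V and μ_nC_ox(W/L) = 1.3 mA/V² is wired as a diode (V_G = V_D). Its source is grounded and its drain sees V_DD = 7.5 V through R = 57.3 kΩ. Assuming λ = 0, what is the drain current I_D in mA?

With gate tied to drain, V_GS = V_DS ≥ V_GS − V_TN, so the device is in saturation.
KCL at the drain: ½ k_n (V_GS − V_TN)² = (V_DD − V_GS)/R.
Let x = V_GS − 1.18. Then 37.2 x² + x − 6.32 = 0, giving x = 0.399 V (positive root), so V_GS = 1.58 V.
I_D = (V_DD − V_GS)/R = (7.5 − 1.58) / 57.3 = 0.103 mA.

I_D = 0.103 mA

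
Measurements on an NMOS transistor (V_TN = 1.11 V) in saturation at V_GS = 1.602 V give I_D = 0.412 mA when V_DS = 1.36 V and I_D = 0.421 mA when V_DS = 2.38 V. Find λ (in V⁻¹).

λ = 0.0221 V⁻¹

With V_GS fixed, I_D ∝ (1 + λ V_DS) in saturation, so I_D2/I_D1 = (1 + λ V_DS2)/(1 + λ V_DS1).
0.421/0.412 = 1.022 = (1 + 2.38 λ)/(1 + 1.36 λ).
Solving: λ (I_D1 V_DS2 − I_D2 V_DS1) = I_D2 − I_D1, so λ = (0.421 − 0.412) / (0.412 × 2.38 − 0.421 × 1.36) = 0.009 / 0.408 = 0.0221 V⁻¹.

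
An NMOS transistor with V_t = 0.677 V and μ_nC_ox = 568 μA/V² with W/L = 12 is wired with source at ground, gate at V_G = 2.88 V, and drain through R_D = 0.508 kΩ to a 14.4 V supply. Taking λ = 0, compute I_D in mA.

I_D = 16.5 mA

V_GS = V_G = 2.88 V, so V_ov = 2.88 − 0.677 = 2.2 V.
k_n = μ_nC_ox · (W/L) = 6.816 mA/V².
Assume saturation: I_D = ½ k_n V_ov² = 0.5 × 6.816 × 2.2² = 16.5 mA, giving V_DS = V_DD − I_D R_D = 14.4 − 16.5 × 0.508 = 6 V.
V_DS = 6 V ≥ V_ov = 2.2 V, confirming saturation.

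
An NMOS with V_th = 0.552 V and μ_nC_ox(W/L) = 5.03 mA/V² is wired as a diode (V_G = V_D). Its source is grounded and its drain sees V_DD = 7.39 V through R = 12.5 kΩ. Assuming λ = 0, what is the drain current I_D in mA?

With gate tied to drain, V_GS = V_DS ≥ V_GS − V_th, so the device is in saturation.
KCL at the drain: ½ k_n (V_GS − V_th)² = (V_DD − V_GS)/R.
Let x = V_GS − 0.552. Then 31.4 x² + x − 6.838 = 0, giving x = 0.451 V (positive root), so V_GS = 1 V.
I_D = (V_DD − V_GS)/R = (7.39 − 1) / 12.5 = 0.511 mA.

I_D = 0.511 mA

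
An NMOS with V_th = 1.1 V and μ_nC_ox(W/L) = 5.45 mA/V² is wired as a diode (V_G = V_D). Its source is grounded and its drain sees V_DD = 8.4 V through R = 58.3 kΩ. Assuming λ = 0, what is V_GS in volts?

V_GS = 1.31 V

With gate tied to drain, V_GS = V_DS ≥ V_GS − V_th, so the device is in saturation.
KCL at the drain: ½ k_n (V_GS − V_th)² = (V_DD − V_GS)/R.
Let x = V_GS − 1.1. Then 159 x² + x − 7.3 = 0, giving x = 0.211 V (positive root), so V_GS = 1.31 V.
I_D = (V_DD − V_GS)/R = (8.4 − 1.31) / 58.3 = 0.122 mA.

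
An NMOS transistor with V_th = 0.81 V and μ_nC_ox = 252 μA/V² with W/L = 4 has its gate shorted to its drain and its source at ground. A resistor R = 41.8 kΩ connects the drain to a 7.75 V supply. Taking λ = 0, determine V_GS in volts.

V_GS = 1.36 V

With gate tied to drain, V_GS = V_DS ≥ V_GS − V_th, so the device is in saturation.
k_n = μ_nC_ox · (W/L) = 1.008 mA/V².
KCL at the drain: ½ k_n (V_GS − V_th)² = (V_DD − V_GS)/R.
Let x = V_GS − 0.81. Then 21.1 x² + x − 6.94 = 0, giving x = 0.551 V (positive root), so V_GS = 1.36 V.
I_D = (V_DD − V_GS)/R = (7.75 − 1.36) / 41.8 = 0.153 mA.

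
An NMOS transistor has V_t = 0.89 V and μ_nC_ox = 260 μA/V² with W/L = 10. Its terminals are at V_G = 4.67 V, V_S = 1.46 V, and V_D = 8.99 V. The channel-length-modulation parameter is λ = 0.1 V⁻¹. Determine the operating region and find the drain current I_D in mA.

Saturation; I_D = 12.3 mA

V_GS = V_G − V_S = 4.67 − 1.46 = 3.21 V; V_DS = V_D − V_S = 8.99 − 1.46 = 7.53 V.
k_n = μ_nC_ox · (W/L) = 2.6 mA/V².
V_ov = V_GS − V_t = 3.21 − 0.89 = 2.32 V.
Since V_DS = 7.53 V ≥ V_ov = 2.32 V, the device is in saturation.
I_D = ½ k_n V_ov² (1 + λ V_DS) = 0.5 × 2.6 × 2.32² × (1 + 0.1 × 7.53) = 12.3 mA.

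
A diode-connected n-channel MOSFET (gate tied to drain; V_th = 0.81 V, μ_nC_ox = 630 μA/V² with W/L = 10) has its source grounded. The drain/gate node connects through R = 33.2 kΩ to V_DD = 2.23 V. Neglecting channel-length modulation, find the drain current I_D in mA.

I_D = 0.0394 mA

With gate tied to drain, V_GS = V_DS ≥ V_GS − V_th, so the device is in saturation.
k_n = μ_nC_ox · (W/L) = 6.3 mA/V².
KCL at the drain: ½ k_n (V_GS − V_th)² = (V_DD − V_GS)/R.
Let x = V_GS − 0.81. Then 105 x² + x − 1.42 = 0, giving x = 0.112 V (positive root), so V_GS = 0.922 V.
I_D = (V_DD − V_GS)/R = (2.23 − 0.922) / 33.2 = 0.0394 mA.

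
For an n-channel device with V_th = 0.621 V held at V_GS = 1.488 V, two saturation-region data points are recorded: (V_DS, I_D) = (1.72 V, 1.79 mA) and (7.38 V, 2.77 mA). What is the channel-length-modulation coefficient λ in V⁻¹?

With V_GS fixed, I_D ∝ (1 + λ V_DS) in saturation, so I_D2/I_D1 = (1 + λ V_DS2)/(1 + λ V_DS1).
2.77/1.79 = 1.547 = (1 + 7.38 λ)/(1 + 1.72 λ).
Solving: λ (I_D1 V_DS2 − I_D2 V_DS1) = I_D2 − I_D1, so λ = (2.77 − 1.79) / (1.79 × 7.38 − 2.77 × 1.72) = 0.98 / 8.45 = 0.116 V⁻¹.

λ = 0.116 V⁻¹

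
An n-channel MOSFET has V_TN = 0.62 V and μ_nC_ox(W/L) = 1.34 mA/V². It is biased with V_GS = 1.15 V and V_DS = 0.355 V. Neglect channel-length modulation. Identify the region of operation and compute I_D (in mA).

Triode; I_D = 0.168 mA

V_ov = V_GS − V_TN = 1.15 − 0.62 = 0.53 V.
Since V_DS = 0.355 V < V_ov = 0.53 V, the device is in the triode region.
I_D = k_n [V_ov · V_DS − ½ V_DS²] = 1.34 × [0.53 × 0.355 − 0.5 × 0.355²] = 0.168 mA.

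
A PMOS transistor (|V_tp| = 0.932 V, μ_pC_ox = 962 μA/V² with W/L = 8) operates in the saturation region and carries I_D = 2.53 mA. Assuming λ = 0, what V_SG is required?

k_p = μ_pC_ox · (W/L) = 7.696 mA/V².
In saturation I_D = ½ k_p (V_SG − |V_tp|)², so V_SG − |V_tp| = √(2 I_D / k_p) = √(2 × 2.53 / 7.696) = 0.811 V.
V_SG = 0.932 + 0.811 = 1.74 V.

V_SG = 1.74 V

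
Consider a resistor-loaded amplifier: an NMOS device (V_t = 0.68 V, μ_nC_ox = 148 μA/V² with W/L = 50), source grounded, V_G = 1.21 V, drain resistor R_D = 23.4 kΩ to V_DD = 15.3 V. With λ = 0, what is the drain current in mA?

V_GS = V_G = 1.21 V, so V_ov = 1.21 − 0.68 = 0.53 V.
k_n = μ_nC_ox · (W/L) = 7.4 mA/V².
Assume saturation: I_D = ½ k_n V_ov² = 0.5 × 7.4 × 0.53² = 1.04 mA, giving V_DS = V_DD − I_D R_D = 15.3 − 1.04 × 23.4 = -9.02 V.
But -9.02 V < V_ov = 0.53 V, so the device is actually in triode.
In triode I_D = k_n[V_ov V_DS − ½ V_DS²] and I_D = (V_DD − V_DS)/R_D. Equating: 86.6 V_DS² − 92.77 V_DS + 15.3 = 0, giving V_DS = 0.204 V (the root below V_ov).
I_D = (15.3 − 0.204) / 23.4 = 0.645 mA.

I_D = 0.645 mA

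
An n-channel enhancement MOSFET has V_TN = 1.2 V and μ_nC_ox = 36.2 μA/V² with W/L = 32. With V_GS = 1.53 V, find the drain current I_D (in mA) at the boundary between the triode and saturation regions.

At the boundary V_DS = V_ov = V_GS − V_TN = 1.53 − 1.2 = 0.33 V.
k_n = μ_nC_ox · (W/L) = 1.158 mA/V².
I_D = ½ k_n V_ov² = 0.5 × 1.158 × 0.33² = 0.0631 mA.

I_D = 0.0631 mA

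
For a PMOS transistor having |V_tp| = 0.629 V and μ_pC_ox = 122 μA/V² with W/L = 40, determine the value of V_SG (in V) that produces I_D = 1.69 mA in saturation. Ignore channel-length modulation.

k_p = μ_pC_ox · (W/L) = 4.88 mA/V².
In saturation I_D = ½ k_p (V_SG − |V_tp|)², so V_SG − |V_tp| = √(2 I_D / k_p) = √(2 × 1.69 / 4.88) = 0.832 V.
V_SG = 0.629 + 0.832 = 1.46 V.

V_SG = 1.46 V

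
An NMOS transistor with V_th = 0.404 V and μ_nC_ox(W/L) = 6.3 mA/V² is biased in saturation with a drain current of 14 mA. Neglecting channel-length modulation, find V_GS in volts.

V_GS = 2.51 V

In saturation I_D = ½ k_n (V_GS − V_th)², so V_GS − V_th = √(2 I_D / k_n) = √(2 × 14 / 6.3) = 2.11 V.
V_GS = 0.404 + 2.11 = 2.51 V.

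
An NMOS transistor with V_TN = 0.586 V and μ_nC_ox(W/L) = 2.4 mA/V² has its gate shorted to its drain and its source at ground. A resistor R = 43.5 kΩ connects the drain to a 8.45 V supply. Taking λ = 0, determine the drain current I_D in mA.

I_D = 0.172 mA

With gate tied to drain, V_GS = V_DS ≥ V_GS − V_TN, so the device is in saturation.
KCL at the drain: ½ k_n (V_GS − V_TN)² = (V_DD − V_GS)/R.
Let x = V_GS − 0.586. Then 52.2 x² + x − 7.864 = 0, giving x = 0.379 V (positive root), so V_GS = 0.965 V.
I_D = (V_DD − V_GS)/R = (8.45 − 0.965) / 43.5 = 0.172 mA.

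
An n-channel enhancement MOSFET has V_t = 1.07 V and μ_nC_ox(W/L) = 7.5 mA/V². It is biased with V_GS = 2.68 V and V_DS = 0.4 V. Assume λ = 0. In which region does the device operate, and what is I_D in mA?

V_ov = V_GS − V_t = 2.68 − 1.07 = 1.61 V.
Since V_DS = 0.4 V < V_ov = 1.61 V, the device is in the triode region.
I_D = k_n [V_ov · V_DS − ½ V_DS²] = 7.5 × [1.61 × 0.4 − 0.5 × 0.4²] = 4.23 mA.

Triode; I_D = 4.23 mA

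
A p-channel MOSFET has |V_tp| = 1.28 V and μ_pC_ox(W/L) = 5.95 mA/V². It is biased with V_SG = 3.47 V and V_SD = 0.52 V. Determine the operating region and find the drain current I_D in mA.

V_ov = V_SG − |V_tp| = 3.47 − 1.28 = 2.19 V.
Since V_SD = 0.52 V < V_ov = 2.19 V, the device is in the triode region.
I_D = k_p [V_ov · V_SD − ½ V_SD²] = 5.95 × [2.19 × 0.52 − 0.5 × 0.52²] = 5.97 mA.

Triode; I_D = 5.97 mA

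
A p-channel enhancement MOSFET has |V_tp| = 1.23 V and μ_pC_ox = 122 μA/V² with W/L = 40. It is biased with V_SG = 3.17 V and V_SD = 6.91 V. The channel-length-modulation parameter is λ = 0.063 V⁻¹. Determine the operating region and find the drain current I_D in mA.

Saturation; I_D = 13.2 mA

k_p = μ_pC_ox · (W/L) = 4.88 mA/V².
V_ov = V_SG − |V_tp| = 3.17 − 1.23 = 1.94 V.
Since V_SD = 6.91 V ≥ V_ov = 1.94 V, the device is in saturation.
I_D = ½ k_p V_ov² (1 + λ V_SD) = 0.5 × 4.88 × 1.94² × (1 + 0.063 × 6.91) = 13.2 mA.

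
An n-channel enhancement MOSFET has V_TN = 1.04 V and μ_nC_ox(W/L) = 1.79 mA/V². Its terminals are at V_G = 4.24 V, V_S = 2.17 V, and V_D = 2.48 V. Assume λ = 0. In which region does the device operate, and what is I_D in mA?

Triode; I_D = 0.486 mA

V_GS = V_G − V_S = 4.24 − 2.17 = 2.07 V; V_DS = V_D − V_S = 2.48 − 2.17 = 0.31 V.
V_ov = V_GS − V_TN = 2.07 − 1.04 = 1.03 V.
Since V_DS = 0.31 V < V_ov = 1.03 V, the device is in the triode region.
I_D = k_n [V_ov · V_DS − ½ V_DS²] = 1.79 × [1.03 × 0.31 − 0.5 × 0.31²] = 0.486 mA.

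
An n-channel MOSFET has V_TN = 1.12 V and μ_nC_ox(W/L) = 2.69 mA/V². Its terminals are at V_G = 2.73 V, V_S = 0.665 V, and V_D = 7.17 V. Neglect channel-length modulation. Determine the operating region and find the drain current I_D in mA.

Saturation; I_D = 1.20 mA

V_GS = V_G − V_S = 2.73 − 0.665 = 2.06 V; V_DS = V_D − V_S = 7.17 − 0.665 = 6.5 V.
V_ov = V_GS − V_TN = 2.06 − 1.12 = 0.945 V.
Since V_DS = 6.5 V ≥ V_ov = 0.945 V, the device is in saturation.
I_D = ½ k_n V_ov² = 0.5 × 2.69 × 0.945² = 1.2 mA.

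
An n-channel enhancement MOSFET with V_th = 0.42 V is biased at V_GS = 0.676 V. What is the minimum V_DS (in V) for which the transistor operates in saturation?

V_DS,sat = 0.256 V

The boundary between triode and saturation is V_DS = V_GS − V_th = V_ov.
V_ov = 0.676 − 0.42 = 0.256 V.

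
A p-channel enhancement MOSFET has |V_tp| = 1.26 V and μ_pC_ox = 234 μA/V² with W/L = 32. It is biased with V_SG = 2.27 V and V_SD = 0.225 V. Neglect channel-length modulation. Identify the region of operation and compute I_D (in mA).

k_p = μ_pC_ox · (W/L) = 7.488 mA/V².
V_ov = V_SG − |V_tp| = 2.27 − 1.26 = 1.01 V.
Since V_SD = 0.225 V < V_ov = 1.01 V, the device is in the triode region.
I_D = k_p [V_ov · V_SD − ½ V_SD²] = 7.488 × [1.01 × 0.225 − 0.5 × 0.225²] = 1.51 mA.

Triode; I_D = 1.51 mA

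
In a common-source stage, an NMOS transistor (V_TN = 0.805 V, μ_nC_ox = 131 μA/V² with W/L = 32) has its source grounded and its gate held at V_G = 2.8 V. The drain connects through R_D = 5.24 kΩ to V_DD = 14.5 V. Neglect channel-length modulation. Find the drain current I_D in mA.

I_D = 2.70 mA

V_GS = V_G = 2.8 V, so V_ov = 2.8 − 0.805 = 1.99 V.
k_n = μ_nC_ox · (W/L) = 4.192 mA/V².
Assume saturation: I_D = ½ k_n V_ov² = 0.5 × 4.192 × 1.99² = 8.34 mA, giving V_DS = V_DD − I_D R_D = 14.5 − 8.34 × 5.24 = -29.2 V.
But -29.2 V < V_ov = 1.99 V, so the device is actually in triode.
In triode I_D = k_n[V_ov V_DS − ½ V_DS²] and I_D = (V_DD − V_DS)/R_D. Equating: 11 V_DS² − 44.82 V_DS + 14.5 = 0, giving V_DS = 0.354 V (the root below V_ov).
I_D = (14.5 − 0.354) / 5.24 = 2.7 mA.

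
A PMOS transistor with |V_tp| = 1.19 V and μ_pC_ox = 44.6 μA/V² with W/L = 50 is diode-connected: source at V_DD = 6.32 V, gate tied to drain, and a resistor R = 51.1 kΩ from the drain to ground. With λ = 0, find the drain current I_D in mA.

I_D = 0.0947 mA

With gate tied to drain, V_SG = V_SD ≥ V_SG − |V_tp|, so the device is in saturation.
k_p = μ_pC_ox · (W/L) = 2.23 mA/V².
KCL at the drain: ½ k_p (V_SG − |V_tp|)² = (V_DD − V_SG)/R.
Let x = V_SG − 1.19. Then 57 x² + x − 5.13 = 0, giving x = 0.291 V (positive root), so V_SG = 1.48 V.
I_D = (V_DD − V_SG)/R = (6.32 − 1.48) / 51.1 = 0.0947 mA.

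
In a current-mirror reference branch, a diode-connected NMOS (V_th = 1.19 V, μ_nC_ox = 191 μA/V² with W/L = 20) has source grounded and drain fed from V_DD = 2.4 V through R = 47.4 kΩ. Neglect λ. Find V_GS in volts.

V_GS = 1.30 V

With gate tied to drain, V_GS = V_DS ≥ V_GS − V_th, so the device is in saturation.
k_n = μ_nC_ox · (W/L) = 3.82 mA/V².
KCL at the drain: ½ k_n (V_GS − V_th)² = (V_DD − V_GS)/R.
Let x = V_GS − 1.19. Then 90.5 x² + x − 1.21 = 0, giving x = 0.11 V (positive root), so V_GS = 1.3 V.
I_D = (V_DD − V_GS)/R = (2.4 − 1.3) / 47.4 = 0.0232 mA.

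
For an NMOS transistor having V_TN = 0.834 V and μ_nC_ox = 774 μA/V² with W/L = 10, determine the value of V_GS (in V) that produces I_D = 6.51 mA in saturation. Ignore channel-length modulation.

k_n = μ_nC_ox · (W/L) = 7.74 mA/V².
In saturation I_D = ½ k_n (V_GS − V_TN)², so V_GS − V_TN = √(2 I_D / k_n) = √(2 × 6.51 / 7.74) = 1.3 V.
V_GS = 0.834 + 1.3 = 2.13 V.

V_GS = 2.13 V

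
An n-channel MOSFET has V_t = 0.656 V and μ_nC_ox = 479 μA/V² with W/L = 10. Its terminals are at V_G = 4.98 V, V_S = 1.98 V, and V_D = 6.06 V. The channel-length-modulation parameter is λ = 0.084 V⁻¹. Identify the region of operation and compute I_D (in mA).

V_GS = V_G − V_S = 4.98 − 1.98 = 3 V; V_DS = V_D − V_S = 6.06 − 1.98 = 4.08 V.
k_n = μ_nC_ox · (W/L) = 4.79 mA/V².
V_ov = V_GS − V_t = 3 − 0.656 = 2.34 V.
Since V_DS = 4.08 V ≥ V_ov = 2.34 V, the device is in saturation.
I_D = ½ k_n V_ov² (1 + λ V_DS) = 0.5 × 4.79 × 2.34² × (1 + 0.084 × 4.08) = 17.7 mA.

Saturation; I_D = 17.7 mA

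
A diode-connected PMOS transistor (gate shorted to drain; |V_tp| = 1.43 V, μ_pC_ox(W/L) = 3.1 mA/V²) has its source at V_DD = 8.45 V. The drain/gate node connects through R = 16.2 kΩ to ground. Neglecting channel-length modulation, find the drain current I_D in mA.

I_D = 0.402 mA

With gate tied to drain, V_SG = V_SD ≥ V_SG − |V_tp|, so the device is in saturation.
KCL at the drain: ½ k_p (V_SG − |V_tp|)² = (V_DD − V_SG)/R.
Let x = V_SG − 1.43. Then 25.1 x² + x − 7.02 = 0, giving x = 0.509 V (positive root), so V_SG = 1.94 V.
I_D = (V_DD − V_SG)/R = (8.45 − 1.94) / 16.2 = 0.402 mA.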